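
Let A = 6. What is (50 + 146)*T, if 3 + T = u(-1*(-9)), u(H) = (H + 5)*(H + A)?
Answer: 40572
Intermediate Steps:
u(H) = (5 + H)*(6 + H) (u(H) = (H + 5)*(H + 6) = (5 + H)*(6 + H))
T = 207 (T = -3 + (30 + (-1*(-9))² + 11*(-1*(-9))) = -3 + (30 + 9² + 11*9) = -3 + (30 + 81 + 99) = -3 + 210 = 207)
(50 + 146)*T = (50 + 146)*207 = 196*207 = 40572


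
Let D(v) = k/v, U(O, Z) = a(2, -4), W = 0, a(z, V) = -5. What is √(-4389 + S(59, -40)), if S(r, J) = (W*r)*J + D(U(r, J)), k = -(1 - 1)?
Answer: I*√4389 ≈ 66.25*I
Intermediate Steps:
U(O, Z) = -5
k = 0 (k = -1*0 = 0)
D(v) = 0 (D(v) = 0/v = 0)
S(r, J) = 0 (S(r, J) = (0*r)*J + 0 = 0*J + 0 = 0 + 0 = 0)
√(-4389 + S(59, -40)) = √(-4389 + 0) = √(-4389) = I*√4389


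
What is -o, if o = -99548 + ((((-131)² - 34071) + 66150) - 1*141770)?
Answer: 192078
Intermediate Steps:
o = -192078 (o = -99548 + (((17161 - 34071) + 66150) - 141770) = -99548 + ((-16910 + 66150) - 141770) = -99548 + (49240 - 141770) = -99548 - 92530 = -192078)
-o = -1*(-192078) = 192078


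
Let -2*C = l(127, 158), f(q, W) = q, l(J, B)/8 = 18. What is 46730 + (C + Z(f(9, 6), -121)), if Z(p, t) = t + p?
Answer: 46546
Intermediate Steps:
l(J, B) = 144 (l(J, B) = 8*18 = 144)
C = -72 (C = -1/2*144 = -72)
Z(p, t) = p + t
46730 + (C + Z(f(9, 6), -121)) = 46730 + (-72 + (9 - 121)) = 46730 + (-72 - 112) = 46730 - 184 = 46546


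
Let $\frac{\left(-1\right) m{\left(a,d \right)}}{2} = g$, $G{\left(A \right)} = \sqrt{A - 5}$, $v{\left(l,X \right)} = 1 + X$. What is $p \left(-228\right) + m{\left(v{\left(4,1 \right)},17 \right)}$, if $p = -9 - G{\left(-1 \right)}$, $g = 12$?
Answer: $2028 + 228 i \sqrt{6} \approx 2028.0 + 558.48 i$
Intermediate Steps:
$G{\left(A \right)} = \sqrt{-5 + A}$
$m{\left(a,d \right)} = -24$ ($m{\left(a,d \right)} = \left(-2\right) 12 = -24$)
$p = -9 - i \sqrt{6}$ ($p = -9 - \sqrt{-5 - 1} = -9 - \sqrt{-6} = -9 - i \sqrt{6} \approx -9.0 - 2.4495 i$)
$p \left(-228\right) + m{\left(v{\left(4,1 \right)},17 \right)} = \left(-9 - i \sqrt{6}\right) \left(-228\right) - 24 = \left(2052 + 228 i \sqrt{6}\right) - 24 = 2028 + 228 i \sqrt{6}$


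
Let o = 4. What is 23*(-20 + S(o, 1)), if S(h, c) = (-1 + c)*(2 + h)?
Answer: -460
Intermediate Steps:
23*(-20 + S(o, 1)) = 23*(-20 + (-2 - 1*4 + 2*1 + 1*4)) = 23*(-20 + (-2 - 4 + 2 + 4)) = 23*(-20 + 0) = 23*(-20) = -460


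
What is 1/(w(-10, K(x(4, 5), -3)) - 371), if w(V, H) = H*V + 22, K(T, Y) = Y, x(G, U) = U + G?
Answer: -1/319 ≈ -0.0031348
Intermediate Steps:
x(G, U) = G + U
w(V, H) = 22 + H*V
1/(w(-10, K(x(4, 5), -3)) - 371) = 1/((22 - 3*(-10)) - 371) = 1/((22 + 30) - 371) = 1/(52 - 371) = 1/(-319) = -1/319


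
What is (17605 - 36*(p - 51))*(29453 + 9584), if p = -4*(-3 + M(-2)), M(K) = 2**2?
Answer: 764539645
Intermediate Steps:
M(K) = 4
p = -4 (p = -4*(-3 + 4) = -4*1 = -4)
(17605 - 36*(p - 51))*(29453 + 9584) = (17605 - 36*(-4 - 51))*(29453 + 9584) = (17605 - 36*(-55))*39037 = (17605 + 1980)*39037 = 19585*39037 = 764539645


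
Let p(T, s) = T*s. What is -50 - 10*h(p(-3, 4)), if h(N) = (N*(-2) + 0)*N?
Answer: 2830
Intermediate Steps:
h(N) = -2*N² (h(N) = (-2*N + 0)*N = (-2*N)*N = -2*N²)
-50 - 10*h(p(-3, 4)) = -50 - (-20)*(-3*4)² = -50 - (-20)*(-12)² = -50 - (-20)*144 = -50 - 10*(-288) = -50 + 2880 = 2830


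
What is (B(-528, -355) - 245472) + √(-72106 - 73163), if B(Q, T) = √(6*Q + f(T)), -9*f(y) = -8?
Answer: -245472 + 3*I*√16141 + 2*I*√7126/3 ≈ -2.4547e+5 + 437.42*I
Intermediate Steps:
f(y) = 8/9 (f(y) = -⅑*(-8) = 8/9)
B(Q, T) = √(8/9 + 6*Q) (B(Q, T) = √(6*Q + 8/9) = √(8/9 + 6*Q))
(B(-528, -355) - 245472) + √(-72106 - 73163) = (√(8 + 54*(-528))/3 - 245472) + √(-72106 - 73163) = (√(8 - 28512)/3 - 245472) + √(-145269) = (√(-28504)/3 - 245472) + 3*I*√16141 = ((2*I*√7126)/3 - 245472) + 3*I*√16141 = (2*I*√7126/3 - 245472) + 3*I*√16141 = (-245472 + 2*I*√7126/3) + 3*I*√16141 = -245472 + 3*I*√16141 + 2*I*√7126/3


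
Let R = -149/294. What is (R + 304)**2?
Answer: 7961457529/86436 ≈ 92108.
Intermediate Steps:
R = -149/294 (R = -149*1/294 = -149/294 ≈ -0.50680)
(R + 304)**2 = (-149/294 + 304)**2 = (89227/294)**2 = 7961457529/86436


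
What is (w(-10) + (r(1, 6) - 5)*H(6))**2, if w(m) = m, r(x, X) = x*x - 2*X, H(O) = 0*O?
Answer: 100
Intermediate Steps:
H(O) = 0
r(x, X) = x**2 - 2*X
(w(-10) + (r(1, 6) - 5)*H(6))**2 = (-10 + ((1**2 - 2*6) - 5)*0)**2 = (-10 + ((1 - 12) - 5)*0)**2 = (-10 + (-11 - 5)*0)**2 = (-10 - 16*0)**2 = (-10 + 0)**2 = (-10)**2 = 100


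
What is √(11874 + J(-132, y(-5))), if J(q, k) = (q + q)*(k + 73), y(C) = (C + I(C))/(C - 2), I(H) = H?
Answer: I*√380982/7 ≈ 88.177*I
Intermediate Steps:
y(C) = 2*C/(-2 + C) (y(C) = (C + C)/(C - 2) = (2*C)/(-2 + C) = 2*C/(-2 + C))
J(q, k) = 2*q*(73 + k) (J(q, k) = (2*q)*(73 + k) = 2*q*(73 + k))
√(11874 + J(-132, y(-5))) = √(11874 + 2*(-132)*(73 + 2*(-5)/(-2 - 5))) = √(11874 + 2*(-132)*(73 + 2*(-5)/(-7))) = √(11874 + 2*(-132)*(73 + 2*(-5)*(-⅐))) = √(11874 + 2*(-132)*(73 + 10/7)) = √(11874 + 2*(-132)*(521/7)) = √(11874 - 137544/7) = √(-54426/7) = I*√380982/7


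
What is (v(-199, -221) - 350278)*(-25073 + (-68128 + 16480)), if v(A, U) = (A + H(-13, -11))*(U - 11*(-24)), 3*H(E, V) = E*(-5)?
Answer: 82376104910/3 ≈ 2.7459e+10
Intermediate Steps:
H(E, V) = -5*E/3 (H(E, V) = (E*(-5))/3 = (-5*E)/3 = -5*E/3)
v(A, U) = (264 + U)*(65/3 + A) (v(A, U) = (A - 5/3*(-13))*(U - 11*(-24)) = (A + 65/3)*(U + 264) = (65/3 + A)*(264 + U) = (264 + U)*(65/3 + A))
(v(-199, -221) - 350278)*(-25073 + (-68128 + 16480)) = ((5720 + 264*(-199) + (65/3)*(-221) - 199*(-221)) - 350278)*(-25073 + (-68128 + 16480)) = ((5720 - 52536 - 14365/3 + 43979) - 350278)*(-25073 - 51648) = (-22876/3 - 350278)*(-76721) = -1073710/3*(-76721) = 82376104910/3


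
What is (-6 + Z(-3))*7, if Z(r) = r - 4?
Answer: -91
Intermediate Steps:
Z(r) = -4 + r
(-6 + Z(-3))*7 = (-6 + (-4 - 3))*7 = (-6 - 7)*7 = -13*7 = -91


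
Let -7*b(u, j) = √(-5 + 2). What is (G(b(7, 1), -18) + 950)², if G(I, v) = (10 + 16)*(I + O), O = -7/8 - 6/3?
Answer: 600560601/784 - 45513*I*√3/7 ≈ 7.6602e+5 - 11262.0*I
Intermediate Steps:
O = -23/8 (O = -7*⅛ - 6*⅓ = -7/8 - 2 = -23/8 ≈ -2.8750)
b(u, j) = -I*√3/7 (b(u, j) = -√(-5 + 2)/7 = -I*√3/7)
G(I, v) = -299/4 + 26*I (G(I, v) = (10 + 16)*(I - 23/8) = 26*(-23/8 + I) = -299/4 + 26*I)
(G(b(7, 1), -18) + 950)² = ((-299/4 + 26*(-I*√3/7)) + 950)² = ((-299/4 - 26*I*√3/7) + 950)² = (3501/4 - 26*I*√3/7)²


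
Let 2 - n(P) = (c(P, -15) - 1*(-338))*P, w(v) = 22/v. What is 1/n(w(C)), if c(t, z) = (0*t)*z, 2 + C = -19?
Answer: 21/7478 ≈ 0.0028082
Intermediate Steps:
C = -21 (C = -2 - 19 = -21)
c(t, z) = 0 (c(t, z) = 0*z = 0)
n(P) = 2 - 338*P (n(P) = 2 - (0 - 1*(-338))*P = 2 - (0 + 338)*P = 2 - 338*P)
1/n(w(C)) = 1/(2 - 7436/(-21)) = 1/(2 - 7436*(-1)/21) = 1/(2 - 338*(-22/21)) = 1/(2 + 7436/21) = 1/(7478/21) = 21/7478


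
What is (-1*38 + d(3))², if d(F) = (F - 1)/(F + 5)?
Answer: 22801/16 ≈ 1425.1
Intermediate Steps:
d(F) = (-1 + F)/(5 + F)
(-1*38 + d(3))² = (-1*38 + (-1 + 3)/(5 + 3))² = (-38 + 2/8)² = (-38 + (⅛)*2)² = (-38 + ¼)² = (-151/4)² = 22801/16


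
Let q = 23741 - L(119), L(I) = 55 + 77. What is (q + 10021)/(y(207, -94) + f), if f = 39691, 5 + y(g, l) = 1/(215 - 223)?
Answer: 89680/105829 ≈ 0.84740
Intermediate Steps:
L(I) = 132
y(g, l) = -41/8 (y(g, l) = -5 + 1/(215 - 223) = -5 + 1/(-8) = -5 - ⅛ = -41/8)
q = 23609 (q = 23741 - 1*132 = 23741 - 132 = 23609)
(q + 10021)/(y(207, -94) + f) = (23609 + 10021)/(-41/8 + 39691) = 33630/(317487/8) = 33630*(8/317487) = 89680/105829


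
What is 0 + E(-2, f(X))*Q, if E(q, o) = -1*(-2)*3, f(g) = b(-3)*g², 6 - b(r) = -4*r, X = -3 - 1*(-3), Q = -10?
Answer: -60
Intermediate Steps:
X = 0 (X = -3 + 3 = 0)
b(r) = 6 + 4*r (b(r) = 6 - (-4)*r = 6 + 4*r)
f(g) = -6*g² (f(g) = (6 + 4*(-3))*g² = (6 - 12)*g² = -6*g²)
E(q, o) = 6 (E(q, o) = 2*3 = 6)
0 + E(-2, f(X))*Q = 0 + 6*(-10) = 0 - 60 = -60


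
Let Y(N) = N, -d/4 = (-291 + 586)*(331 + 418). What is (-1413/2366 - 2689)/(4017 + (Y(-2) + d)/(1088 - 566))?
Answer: -1660896207/1435040516 ≈ -1.1574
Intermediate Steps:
d = -883820 (d = -4*(-291 + 586)*(331 + 418) = -1180*749 = -4*220955 = -883820)
(-1413/2366 - 2689)/(4017 + (Y(-2) + d)/(1088 - 566)) = (-1413/2366 - 2689)/(4017 + (-2 - 883820)/(1088 - 566)) = (-1413*1/2366 - 2689)/(4017 - 883822/522) = (-1413/2366 - 2689)/(4017 - 883822*1/522) = -6363587/(2366*(4017 - 441911/261)) = -6363587/(2366*606526/261) = -6363587/2366*261/606526 = -1660896207/1435040516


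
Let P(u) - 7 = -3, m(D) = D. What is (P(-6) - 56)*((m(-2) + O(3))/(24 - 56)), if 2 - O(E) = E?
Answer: -39/8 ≈ -4.8750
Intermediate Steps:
P(u) = 4 (P(u) = 7 - 3 = 4)
O(E) = 2 - E
(P(-6) - 56)*((m(-2) + O(3))/(24 - 56)) = (4 - 56)*((-2 + (2 - 1*3))/(24 - 56)) = -52*(-2 + (2 - 3))/(-32) = -52*(-2 - 1)*(-1)/32 = -(-156)*(-1)/32 = -52*3/32 = -39/8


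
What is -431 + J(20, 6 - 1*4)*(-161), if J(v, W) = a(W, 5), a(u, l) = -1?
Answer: -270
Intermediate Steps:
J(v, W) = -1
-431 + J(20, 6 - 1*4)*(-161) = -431 - 1*(-161) = -431 + 161 = -270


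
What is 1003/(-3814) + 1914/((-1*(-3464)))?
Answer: 956401/3302924 ≈ 0.28956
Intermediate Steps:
1003/(-3814) + 1914/((-1*(-3464))) = 1003*(-1/3814) + 1914/3464 = -1003/3814 + 1914*(1/3464) = -1003/3814 + 957/1732 = 956401/3302924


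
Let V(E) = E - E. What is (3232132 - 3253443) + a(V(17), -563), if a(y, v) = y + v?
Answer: -21874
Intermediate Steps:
V(E) = 0
a(y, v) = v + y
(3232132 - 3253443) + a(V(17), -563) = (3232132 - 3253443) + (-563 + 0) = -21311 - 563 = -21874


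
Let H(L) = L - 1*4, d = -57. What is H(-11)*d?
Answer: 855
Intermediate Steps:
H(L) = -4 + L (H(L) = L - 4 = -4 + L)
H(-11)*d = (-4 - 11)*(-57) = -15*(-57) = 855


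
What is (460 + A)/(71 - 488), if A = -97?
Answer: -121/139 ≈ -0.87050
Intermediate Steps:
(460 + A)/(71 - 488) = (460 - 97)/(71 - 488) = 363/(-417) = 363*(-1/417) = -121/139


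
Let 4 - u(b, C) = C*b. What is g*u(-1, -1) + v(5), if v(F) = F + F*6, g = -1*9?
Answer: 8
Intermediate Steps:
u(b, C) = 4 - C*b
g = -9
v(F) = 7*F (v(F) = F + 6*F = 7*F)
g*u(-1, -1) + v(5) = -9*(4 - 1*(-1)*(-1)) + 7*5 = -9*(4 - 1) + 35 = -9*3 + 35 = -27 + 35 = 8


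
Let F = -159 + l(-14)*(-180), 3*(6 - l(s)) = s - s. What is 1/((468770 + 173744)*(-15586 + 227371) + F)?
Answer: 1/136074826251 ≈ 7.3489e-12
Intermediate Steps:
l(s) = 6 (l(s) = 6 - (s - s)/3 = 6 - 1/3*0 = 6 + 0 = 6)
F = -1239 (F = -159 + 6*(-180) = -159 - 1080 = -1239)
1/((468770 + 173744)*(-15586 + 227371) + F) = 1/((468770 + 173744)*(-15586 + 227371) - 1239) = 1/(642514*211785 - 1239) = 1/(136074827490 - 1239) = 1/136074826251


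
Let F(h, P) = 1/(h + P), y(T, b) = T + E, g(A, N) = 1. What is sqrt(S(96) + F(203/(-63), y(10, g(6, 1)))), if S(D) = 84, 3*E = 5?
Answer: sqrt(121467)/38 ≈ 9.1716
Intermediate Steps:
E = 5/3 (E = (1/3)*5 = 5/3 ≈ 1.6667)
y(T, b) = 5/3 + T (y(T, b) = T + 5/3 = 5/3 + T)
F(h, P) = 1/(P + h)
sqrt(S(96) + F(203/(-63), y(10, g(6, 1)))) = sqrt(84 + 1/((5/3 + 10) + 203/(-63))) = sqrt(84 + 1/(35/3 + 203*(-1/63))) = sqrt(84 + 1/(35/3 - 29/9)) = sqrt(84 + 1/(76/9)) = sqrt(84 + 9/76) = sqrt(6393/76) = sqrt(121467)/38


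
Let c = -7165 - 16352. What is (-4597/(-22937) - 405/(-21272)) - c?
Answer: 11474424450557/487915864 ≈ 23517.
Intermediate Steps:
c = -23517
(-4597/(-22937) - 405/(-21272)) - c = (-4597/(-22937) - 405/(-21272)) - 1*(-23517) = (-4597*(-1/22937) - 405*(-1/21272)) + 23517 = (4597/22937 + 405/21272) + 23517 = 107076869/487915864 + 23517 = 11474424450557/487915864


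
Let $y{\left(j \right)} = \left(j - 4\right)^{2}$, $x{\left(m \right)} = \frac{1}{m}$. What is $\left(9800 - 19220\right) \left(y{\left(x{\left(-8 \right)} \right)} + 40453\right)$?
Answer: $- \frac{6099640755}{16} \approx -3.8123 \cdot 10^{8}$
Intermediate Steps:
$y{\left(j \right)} = \left(-4 + j\right)^{2}$
$\left(9800 - 19220\right) \left(y{\left(x{\left(-8 \right)} \right)} + 40453\right) = \left(9800 - 19220\right) \left(\left(-4 + \frac{1}{-8}\right)^{2} + 40453\right) = - 9420 \left(\left(-4 - \frac{1}{8}\right)^{2} + 40453\right) = - 9420 \left(\left(- \frac{33}{8}\right)^{2} + 40453\right) = - 9420 \left(\frac{1089}{64} + 40453\right) = \left(-9420\right) \frac{2590081}{64} = - \frac{6099640755}{16}$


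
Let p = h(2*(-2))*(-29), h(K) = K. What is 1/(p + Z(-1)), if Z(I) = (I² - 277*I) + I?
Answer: 1/393 ≈ 0.0025445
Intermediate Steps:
Z(I) = I² - 276*I
p = 116 (p = (2*(-2))*(-29) = -4*(-29) = 116)
1/(p + Z(-1)) = 1/(116 - (-276 - 1)) = 1/(116 - 1*(-277)) = 1/(116 + 277) = 1/393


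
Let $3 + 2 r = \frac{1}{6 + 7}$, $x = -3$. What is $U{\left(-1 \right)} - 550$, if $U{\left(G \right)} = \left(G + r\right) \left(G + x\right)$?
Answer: $- \frac{7022}{13} \approx -540.15$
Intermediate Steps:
$r = - \frac{19}{13}$ ($r = - \frac{3}{2} + \frac{1}{2 \left(6 + 7\right)} = - \frac{3}{2} + \frac{1}{2 \cdot 13} = - \frac{3}{2} + \frac{1}{2} \cdot \frac{1}{13} = - \frac{3}{2} + \frac{1}{26} = - \frac{19}{13} \approx -1.4615$)
$U{\left(G \right)} = \left(-3 + G\right) \left(- \frac{19}{13} + G\right)$ ($U{\left(G \right)} = \left(G - \frac{19}{13}\right) \left(G - 3\right) = \left(- \frac{19}{13} + G\right) \left(-3 + G\right) = \left(-3 + G\right) \left(- \frac{19}{13} + G\right)$)
$U{\left(-1 \right)} - 550 = \left(\frac{57}{13} + \left(-1\right)^{2} - - \frac{58}{13}\right) - 550 = \left(\frac{57}{13} + 1 + \frac{58}{13}\right) - 550 = \frac{128}{13} - 550 = - \frac{7022}{13}$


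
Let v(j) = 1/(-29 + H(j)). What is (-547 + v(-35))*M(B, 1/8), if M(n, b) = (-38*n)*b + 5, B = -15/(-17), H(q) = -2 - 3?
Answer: -1022945/2312 ≈ -442.45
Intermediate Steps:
H(q) = -5
B = 15/17 (B = -15*(-1/17) = 15/17 ≈ 0.88235)
M(n, b) = 5 - 38*b*n (M(n, b) = -38*b*n + 5 = 5 - 38*b*n)
v(j) = -1/34 (v(j) = 1/(-29 - 5) = 1/(-34) = -1/34)
(-547 + v(-35))*M(B, 1/8) = (-547 - 1/34)*(5 - 38*15/17/8) = -18599*(5 - 38*⅛*15/17)/34 = -18599*(5 - 285/68)/34 = -18599/34*55/68 = -1022945/2312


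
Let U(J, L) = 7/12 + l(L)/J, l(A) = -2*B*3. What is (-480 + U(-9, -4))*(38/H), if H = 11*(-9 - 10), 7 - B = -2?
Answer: 5681/66 ≈ 86.076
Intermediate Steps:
B = 9 (B = 7 - 1*(-2) = 7 + 2 = 9)
l(A) = -54 (l(A) = -2*9*3 = -18*3 = -54)
H = -209 (H = 11*(-19) = -209)
U(J, L) = 7/12 - 54/J
(-480 + U(-9, -4))*(38/H) = (-480 + (7/12 - 54/(-9)))*(38/(-209)) = (-480 + (7/12 - 54*(-⅑)))*(38*(-1/209)) = (-480 + (7/12 + 6))*(-2/11) = (-480 + 79/12)*(-2/11) = -5681/12*(-2/11) = 5681/66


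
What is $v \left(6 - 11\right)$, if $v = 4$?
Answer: $-20$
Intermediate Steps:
$v \left(6 - 11\right) = 4 \left(6 - 11\right) = 4 \left(-5\right) = -20$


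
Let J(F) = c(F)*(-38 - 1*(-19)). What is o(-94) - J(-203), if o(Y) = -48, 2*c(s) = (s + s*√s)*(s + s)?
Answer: 782923 + 782971*I*√203 ≈ 7.8292e+5 + 1.1156e+7*I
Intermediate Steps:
c(s) = s*(s + s^(3/2)) (c(s) = ((s + s*√s)*(s + s))/2 = ((s + s^(3/2))*(2*s))/2 = (2*s*(s + s^(3/2)))/2 = s*(s + s^(3/2)))
J(F) = -19*F² - 19*F^(5/2) (J(F) = (F² + F^(5/2))*(-38 - 1*(-19)) = (F² + F^(5/2))*(-38 + 19) = (F² + F^(5/2))*(-19) = -19*F² - 19*F^(5/2))
o(-94) - J(-203) = -48 - (-19*(-203)² - 782971*I*√203) = -48 - (-19*41209 - 782971*I*√203) = -48 - (-782971 - 782971*I*√203) = -48 + (782971 + 782971*I*√203) = 782923 + 782971*I*√203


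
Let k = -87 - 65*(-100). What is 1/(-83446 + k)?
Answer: -1/77033 ≈ -1.2981e-5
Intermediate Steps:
k = 6413 (k = -87 + 6500 = 6413)
1/(-83446 + k) = 1/(-83446 + 6413) = 1/(-77033) = -1/77033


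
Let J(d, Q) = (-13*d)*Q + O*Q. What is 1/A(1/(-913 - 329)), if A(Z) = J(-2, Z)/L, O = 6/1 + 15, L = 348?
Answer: -432216/47 ≈ -9196.1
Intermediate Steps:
O = 21 (O = 6*1 + 15 = 6 + 15 = 21)
J(d, Q) = 21*Q - 13*Q*d (J(d, Q) = (-13*d)*Q + 21*Q = -13*Q*d + 21*Q = 21*Q - 13*Q*d)
A(Z) = 47*Z/348 (A(Z) = (Z*(21 - 13*(-2)))/348 = (Z*(21 + 26))*(1/348) = (Z*47)*(1/348) = (47*Z)*(1/348) = 47*Z/348)
1/A(1/(-913 - 329)) = 1/(47/(348*(-913 - 329))) = 1/((47/348)/(-1242)) = 1/((47/348)*(-1/1242)) = 1/(-47/432216) = -432216/47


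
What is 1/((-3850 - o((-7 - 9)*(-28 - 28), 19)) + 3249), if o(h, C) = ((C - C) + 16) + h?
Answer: -1/1513 ≈ -0.00066094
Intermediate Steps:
o(h, C) = 16 + h (o(h, C) = (0 + 16) + h = 16 + h)
1/((-3850 - o((-7 - 9)*(-28 - 28), 19)) + 3249) = 1/((-3850 - (16 + (-7 - 9)*(-28 - 28))) + 3249) = 1/((-3850 - (16 - 16*(-56))) + 3249) = 1/((-3850 - (16 + 896)) + 3249) = 1/((-3850 - 1*912) + 3249) = 1/((-3850 - 912) + 3249) = 1/(-4762 + 3249) = 1/(-1513) = -1/1513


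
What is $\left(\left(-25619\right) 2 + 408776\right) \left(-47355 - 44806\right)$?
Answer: $-32951059618$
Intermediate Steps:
$\left(\left(-25619\right) 2 + 408776\right) \left(-47355 - 44806\right) = \left(-51238 + 408776\right) \left(-92161\right) = 357538 \left(-92161\right) = -32951059618$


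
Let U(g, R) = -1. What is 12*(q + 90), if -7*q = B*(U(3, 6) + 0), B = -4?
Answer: 7512/7 ≈ 1073.1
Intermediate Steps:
q = -4/7 (q = -(-4)*(-1 + 0)/7 = -(-4)*(-1)/7 = -1/7*4 = -4/7 ≈ -0.57143)
12*(q + 90) = 12*(-4/7 + 90) = 12*(626/7) = 7512/7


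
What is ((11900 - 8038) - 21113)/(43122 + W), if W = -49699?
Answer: 17251/6577 ≈ 2.6229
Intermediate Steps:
((11900 - 8038) - 21113)/(43122 + W) = ((11900 - 8038) - 21113)/(43122 - 49699) = (3862 - 21113)/(-6577) = -17251*(-1/6577) = 17251/6577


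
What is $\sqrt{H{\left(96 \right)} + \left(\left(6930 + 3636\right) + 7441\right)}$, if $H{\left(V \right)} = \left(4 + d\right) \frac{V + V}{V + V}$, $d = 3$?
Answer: $\sqrt{18014} \approx 134.22$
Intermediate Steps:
$H{\left(V \right)} = 7$ ($H{\left(V \right)} = \left(4 + 3\right) \frac{V + V}{V + V} = 7 \frac{2 V}{2 V} = 7 \cdot 2 V \frac{1}{2 V} = 7 \cdot 1 = 7$)
$\sqrt{H{\left(96 \right)} + \left(\left(6930 + 3636\right) + 7441\right)} = \sqrt{7 + \left(\left(6930 + 3636\right) + 7441\right)} = \sqrt{7 + \left(10566 + 7441\right)} = \sqrt{7 + 18007} = \sqrt{18014}$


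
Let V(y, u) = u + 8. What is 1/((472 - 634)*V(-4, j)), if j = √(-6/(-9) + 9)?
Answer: -4/4401 + √87/26406 ≈ -0.00055565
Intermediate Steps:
j = √87/3 (j = √(-6*(-⅑) + 9) = √(⅔ + 9) = √(29/3) = √87/3 ≈ 3.1091)
V(y, u) = 8 + u
1/((472 - 634)*V(-4, j)) = 1/((472 - 634)*(8 + √87/3)) = 1/((-162)*(8 + √87/3)) = -1/(162*(8 + √87/3))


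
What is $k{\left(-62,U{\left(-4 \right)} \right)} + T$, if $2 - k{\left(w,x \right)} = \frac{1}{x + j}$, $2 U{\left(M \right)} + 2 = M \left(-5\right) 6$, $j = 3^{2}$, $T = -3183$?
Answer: $- \frac{216309}{68} \approx -3181.0$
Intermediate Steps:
$j = 9$
$U{\left(M \right)} = -1 - 15 M$ ($U{\left(M \right)} = -1 + \frac{M \left(-5\right) 6}{2} = -1 + \frac{- 5 M 6}{2} = -1 + \frac{\left(-30\right) M}{2} = -1 - 15 M$)
$k{\left(w,x \right)} = 2 - \frac{1}{9 + x}$ ($k{\left(w,x \right)} = 2 - \frac{1}{x + 9} = 2 - \frac{1}{9 + x}$)
$k{\left(-62,U{\left(-4 \right)} \right)} + T = \frac{17 + 2 \left(-1 - -60\right)}{9 - -59} - 3183 = \frac{17 + 2 \left(-1 + 60\right)}{9 + \left(-1 + 60\right)} - 3183 = \frac{17 + 2 \cdot 59}{9 + 59} - 3183 = \frac{17 + 118}{68} - 3183 = \frac{1}{68} \cdot 135 - 3183 = \frac{135}{68} - 3183 = - \frac{216309}{68}$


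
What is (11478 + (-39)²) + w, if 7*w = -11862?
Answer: 79131/7 ≈ 11304.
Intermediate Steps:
w = -11862/7 (w = (⅐)*(-11862) = -11862/7 ≈ -1694.6)
(11478 + (-39)²) + w = (11478 + (-39)²) - 11862/7 = (11478 + 1521) - 11862/7 = 12999 - 11862/7 = 79131/7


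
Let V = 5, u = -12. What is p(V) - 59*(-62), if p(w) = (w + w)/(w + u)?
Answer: 25596/7 ≈ 3656.6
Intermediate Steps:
p(w) = 2*w/(-12 + w) (p(w) = (w + w)/(w - 12) = (2*w)/(-12 + w) = 2*w/(-12 + w))
p(V) - 59*(-62) = 2*5/(-12 + 5) - 59*(-62) = 2*5/(-7) + 3658 = 2*5*(-⅐) + 3658 = -10/7 + 3658 = 25596/7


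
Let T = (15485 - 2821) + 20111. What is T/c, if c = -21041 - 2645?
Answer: -32775/23686 ≈ -1.3837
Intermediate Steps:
c = -23686
T = 32775 (T = 12664 + 20111 = 32775)
T/c = 32775/(-23686) = 32775*(-1/23686) = -32775/23686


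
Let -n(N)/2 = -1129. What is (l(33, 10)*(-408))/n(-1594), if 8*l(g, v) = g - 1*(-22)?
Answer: -2805/2258 ≈ -1.2423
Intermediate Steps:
n(N) = 2258 (n(N) = -2*(-1129) = 2258)
l(g, v) = 11/4 + g/8 (l(g, v) = (g - 1*(-22))/8 = (g + 22)/8 = (22 + g)/8 = 11/4 + g/8)
(l(33, 10)*(-408))/n(-1594) = ((11/4 + (⅛)*33)*(-408))/2258 = ((11/4 + 33/8)*(-408))*(1/2258) = ((55/8)*(-408))*(1/2258) = -2805*1/2258 = -2805/2258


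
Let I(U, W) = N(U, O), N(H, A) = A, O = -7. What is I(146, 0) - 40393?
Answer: -40400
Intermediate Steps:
I(U, W) = -7
I(146, 0) - 40393 = -7 - 40393 = -40400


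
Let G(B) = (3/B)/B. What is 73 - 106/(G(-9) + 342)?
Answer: 671293/9235 ≈ 72.690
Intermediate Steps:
G(B) = 3/B²
73 - 106/(G(-9) + 342) = 73 - 106/(3/(-9)² + 342) = 73 - 106/(3*(1/81) + 342) = 73 - 106/(1/27 + 342) = 73 - 106/(9235/27) = 73 + (27/9235)*(-106) = 73 - 2862/9235 = 671293/9235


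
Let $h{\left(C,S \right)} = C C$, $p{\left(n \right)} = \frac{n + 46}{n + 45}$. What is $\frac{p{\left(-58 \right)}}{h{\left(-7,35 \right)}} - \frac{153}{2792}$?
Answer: $- \frac{63957}{1778504} \approx -0.035961$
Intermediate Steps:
$p{\left(n \right)} = \frac{46 + n}{45 + n}$
$h{\left(C,S \right)} = C^{2}$
$\frac{p{\left(-58 \right)}}{h{\left(-7,35 \right)}} - \frac{153}{2792} = \frac{\frac{1}{45 - 58} \left(46 - 58\right)}{\left(-7\right)^{2}} - \frac{153}{2792} = \frac{\frac{1}{-13} \left(-12\right)}{49} - \frac{153}{2792} = \left(- \frac{1}{13}\right) \left(-12\right) \frac{1}{49} - \frac{153}{2792} = \frac{12}{13} \cdot \frac{1}{49} - \frac{153}{2792} = \frac{12}{637} - \frac{153}{2792} = - \frac{63957}{1778504}$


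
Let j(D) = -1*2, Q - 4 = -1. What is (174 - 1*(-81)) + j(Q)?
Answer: 253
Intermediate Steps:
Q = 3 (Q = 4 - 1 = 3)
j(D) = -2
(174 - 1*(-81)) + j(Q) = (174 - 1*(-81)) - 2 = (174 + 81) - 2 = 255 - 2 = 253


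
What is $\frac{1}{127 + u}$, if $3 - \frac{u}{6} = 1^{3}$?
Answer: $\frac{1}{139} \approx 0.0071942$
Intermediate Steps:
$u = 12$ ($u = 18 - 6 \cdot 1^{3} = 18 - 6 = 12$)
$\frac{1}{127 + u} = \frac{1}{127 + 12} = \frac{1}{139}$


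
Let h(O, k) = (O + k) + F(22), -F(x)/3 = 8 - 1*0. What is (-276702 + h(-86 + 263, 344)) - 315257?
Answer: -591462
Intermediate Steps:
F(x) = -24 (F(x) = -3*(8 - 1*0) = -3*(8 + 0) = -3*8 = -24)
h(O, k) = -24 + O + k (h(O, k) = (O + k) - 24 = -24 + O + k)
(-276702 + h(-86 + 263, 344)) - 315257 = (-276702 + (-24 + (-86 + 263) + 344)) - 315257 = (-276702 + (-24 + 177 + 344)) - 315257 = (-276702 + 497) - 315257 = -276205 - 315257 = -591462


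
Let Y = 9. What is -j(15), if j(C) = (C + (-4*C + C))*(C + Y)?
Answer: 720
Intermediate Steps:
j(C) = -2*C*(9 + C) (j(C) = (C + (-4*C + C))*(C + 9) = (C - 3*C)*(9 + C) = (-2*C)*(9 + C) = -2*C*(9 + C))
-j(15) = -(-2)*15*(9 + 15) = -(-2)*15*24 = -1*(-720) = 720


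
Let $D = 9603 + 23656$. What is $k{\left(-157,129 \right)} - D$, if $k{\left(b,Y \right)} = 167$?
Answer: $-33092$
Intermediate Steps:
$D = 33259$
$k{\left(-157,129 \right)} - D = 167 - 33259 = -33092$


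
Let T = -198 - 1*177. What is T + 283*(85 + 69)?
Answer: 43207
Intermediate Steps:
T = -375 (T = -198 - 177 = -375)
T + 283*(85 + 69) = -375 + 283*(85 + 69) = -375 + 283*154 = -375 + 43582 = 43207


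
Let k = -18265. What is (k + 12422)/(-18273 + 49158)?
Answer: -5843/30885 ≈ -0.18919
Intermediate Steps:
(k + 12422)/(-18273 + 49158) = (-18265 + 12422)/(-18273 + 49158) = -5843/30885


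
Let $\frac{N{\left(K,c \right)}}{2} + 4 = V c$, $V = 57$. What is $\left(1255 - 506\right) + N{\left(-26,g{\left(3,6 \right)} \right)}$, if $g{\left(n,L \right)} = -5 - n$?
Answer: $-171$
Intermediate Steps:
$N{\left(K,c \right)} = -8 + 114 c$ ($N{\left(K,c \right)} = -8 + 2 \cdot 57 c = -8 + 114 c$)
$\left(1255 - 506\right) + N{\left(-26,g{\left(3,6 \right)} \right)} = \left(1255 - 506\right) + \left(-8 + 114 \left(-5 - 3\right)\right) = 749 + \left(-8 + 114 \left(-8\right)\right) = 749 - 920 = -171$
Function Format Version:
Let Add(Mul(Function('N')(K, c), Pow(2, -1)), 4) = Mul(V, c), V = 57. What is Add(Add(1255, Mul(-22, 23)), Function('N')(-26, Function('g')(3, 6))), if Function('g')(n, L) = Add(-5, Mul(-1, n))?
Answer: -171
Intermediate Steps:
Function('N')(K, c) = Add(-8, Mul(114, c)) (Function('N')(K, c) = Add(-8, Mul(2, Mul(57, c))) = Add(-8, Mul(114, c)))
Add(Add(1255, Mul(-22, 23)), Function('N')(-26, Function('g')(3, 6))) = Add(Add(1255, Mul(-22, 23)), Add(-8, Mul(114, Add(-5, Mul(-1, 3))))) = Add(Add(1255, -506), Add(-8, Mul(114, Add(-5, -3)))) = Add(749, Add(-8, Mul(114, -8))) = Add(749, Add(-8, -912)) = Add(749, -920) = -171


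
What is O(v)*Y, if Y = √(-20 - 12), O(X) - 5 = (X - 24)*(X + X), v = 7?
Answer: -932*I*√2 ≈ -1318.0*I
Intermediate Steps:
O(X) = 5 + 2*X*(-24 + X) (O(X) = 5 + (X - 24)*(X + X) = 5 + (-24 + X)*(2*X) = 5 + 2*X*(-24 + X))
Y = 4*I*√2 (Y = √(-32) = 4*I*√2 ≈ 5.6569*I)
O(v)*Y = (5 - 48*7 + 2*7²)*(4*I*√2) = (5 - 336 + 2*49)*(4*I*√2) = (5 - 336 + 98)*(4*I*√2) = -932*I*√2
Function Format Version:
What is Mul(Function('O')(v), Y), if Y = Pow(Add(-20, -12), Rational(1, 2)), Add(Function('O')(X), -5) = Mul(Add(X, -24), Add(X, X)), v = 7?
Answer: Mul(-932, I, Pow(2, Rational(1, 2))) ≈ Mul(-1318.0, I)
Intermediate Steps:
Function('O')(X) = Add(5, Mul(2, X, Add(-24, X))) (Function('O')(X) = Add(5, Mul(Add(X, -24), Add(X, X))) = Add(5, Mul(Add(-24, X), Mul(2, X))) = Add(5, Mul(2, X, Add(-24, X))))
Y = Mul(4, I, Pow(2, Rational(1, 2))) (Y = Pow(-32, Rational(1, 2)) = Mul(4, I, Pow(2, Rational(1, 2))) ≈ Mul(5.6569, I))
Mul(Function('O')(v), Y) = Mul(Add(5, Mul(-48, 7), Mul(2, Pow(7, 2))), Mul(4, I, Pow(2, Rational(1, 2)))) = Mul(Add(5, -336, Mul(2, 49)), Mul(4, I, Pow(2, Rational(1, 2)))) = Mul(Add(5, -336, 98), Mul(4, I, Pow(2, Rational(1, 2)))) = Mul(-233, Mul(4, I, Pow(2, Rational(1, 2)))) = Mul(-932, I, Pow(2, Rational(1, 2)))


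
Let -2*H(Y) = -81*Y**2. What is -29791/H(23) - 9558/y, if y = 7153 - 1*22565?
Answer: -254363521/330194394 ≈ -0.77034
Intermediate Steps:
y = -15412 (y = 7153 - 22565 = -15412)
H(Y) = 81*Y**2/2 (H(Y) = -(-81)*Y**2/2 = 81*Y**2/2)
-29791/H(23) - 9558/y = -29791/((81/2)*23**2) - 9558/(-15412) = -29791/((81/2)*529) - 9558*(-1/15412) = -29791/42849/2 + 4779/7706 = -29791*2/42849 + 4779/7706 = -59582/42849 + 4779/7706 = -254363521/330194394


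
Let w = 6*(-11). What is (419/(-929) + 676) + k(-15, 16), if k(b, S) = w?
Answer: 566271/929 ≈ 609.55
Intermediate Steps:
w = -66
k(b, S) = -66
(419/(-929) + 676) + k(-15, 16) = (419/(-929) + 676) - 66 = (419*(-1/929) + 676) - 66 = (-419/929 + 676) - 66 = 627585/929 - 66 = 566271/929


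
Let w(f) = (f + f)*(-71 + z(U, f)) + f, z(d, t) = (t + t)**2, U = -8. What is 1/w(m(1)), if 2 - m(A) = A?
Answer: -1/133 ≈ -0.0075188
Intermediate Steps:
m(A) = 2 - A
z(d, t) = 4*t**2 (z(d, t) = (2*t)**2 = 4*t**2)
w(f) = f + 2*f*(-71 + 4*f**2) (w(f) = (f + f)*(-71 + 4*f**2) + f = (2*f)*(-71 + 4*f**2) + f = 2*f*(-71 + 4*f**2) + f = f + 2*f*(-71 + 4*f**2))
1/w(m(1)) = 1/((2 - 1*1)*(-141 + 8*(2 - 1*1)**2)) = 1/((2 - 1)*(-141 + 8*(2 - 1)**2)) = 1/(1*(-141 + 8*1**2)) = 1/(1*(-141 + 8*1)) = 1/(1*(-141 + 8)) = 1/(1*(-133)) = 1/(-133) = -1/133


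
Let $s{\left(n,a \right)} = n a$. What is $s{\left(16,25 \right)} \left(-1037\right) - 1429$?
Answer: $-416229$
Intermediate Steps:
$s{\left(n,a \right)} = a n$
$s{\left(16,25 \right)} \left(-1037\right) - 1429 = 25 \cdot 16 \left(-1037\right) - 1429 = 400 \left(-1037\right) - 1429 = -414800 - 1429 = -416229$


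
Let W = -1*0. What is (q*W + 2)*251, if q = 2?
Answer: 502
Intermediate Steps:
W = 0
(q*W + 2)*251 = (2*0 + 2)*251 = (0 + 2)*251 = 2*251 = 502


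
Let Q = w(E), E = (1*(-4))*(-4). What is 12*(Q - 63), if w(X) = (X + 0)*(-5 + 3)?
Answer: -1140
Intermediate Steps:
E = 16 (E = -4*(-4) = 16)
w(X) = -2*X (w(X) = X*(-2) = -2*X)
Q = -32 (Q = -2*16 = -32)
12*(Q - 63) = 12*(-32 - 63) = 12*(-95) = -1140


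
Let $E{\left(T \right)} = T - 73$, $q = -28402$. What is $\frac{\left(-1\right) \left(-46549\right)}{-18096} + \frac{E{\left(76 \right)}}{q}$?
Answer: $- \frac{661069493}{256981296} \approx -2.5724$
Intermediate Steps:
$E{\left(T \right)} = -73 + T$ ($E{\left(T \right)} = T - 73 = -73 + T$)
$\frac{\left(-1\right) \left(-46549\right)}{-18096} + \frac{E{\left(76 \right)}}{q} = \frac{\left(-1\right) \left(-46549\right)}{-18096} + \frac{-73 + 76}{-28402} = 46549 \left(- \frac{1}{18096}\right) + 3 \left(- \frac{1}{28402}\right) = - \frac{46549}{18096} - \frac{3}{28402} = - \frac{661069493}{256981296}$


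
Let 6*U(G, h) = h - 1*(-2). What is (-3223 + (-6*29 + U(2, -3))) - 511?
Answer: -23449/6 ≈ -3908.2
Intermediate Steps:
U(G, h) = ⅓ + h/6 (U(G, h) = (h - 1*(-2))/6 = (h + 2)/6 = (2 + h)/6 = ⅓ + h/6)
(-3223 + (-6*29 + U(2, -3))) - 511 = (-3223 + (-6*29 + (⅓ + (⅙)*(-3)))) - 511 = (-3223 + (-174 + (⅓ - ½))) - 511 = (-3223 + (-174 - ⅙)) - 511 = (-3223 - 1045/6) - 511 = -20383/6 - 511 = -23449/6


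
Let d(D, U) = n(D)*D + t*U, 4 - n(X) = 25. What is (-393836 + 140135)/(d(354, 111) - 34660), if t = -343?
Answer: 253701/80167 ≈ 3.1647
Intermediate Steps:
n(X) = -21 (n(X) = 4 - 1*25 = 4 - 25 = -21)
d(D, U) = -343*U - 21*D (d(D, U) = -21*D - 343*U = -343*U - 21*D)
(-393836 + 140135)/(d(354, 111) - 34660) = (-393836 + 140135)/((-343*111 - 21*354) - 34660) = -253701/((-38073 - 7434) - 34660) = -253701/(-45507 - 34660) = -253701/(-80167) = -253701*(-1/80167) = 253701/80167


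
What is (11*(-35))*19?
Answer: -7315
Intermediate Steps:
(11*(-35))*19 = -385*19 = -7315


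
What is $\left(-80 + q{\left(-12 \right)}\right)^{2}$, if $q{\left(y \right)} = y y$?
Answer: $4096$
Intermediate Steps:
$q{\left(y \right)} = y^{2}$
$\left(-80 + q{\left(-12 \right)}\right)^{2} = \left(-80 + \left(-12\right)^{2}\right)^{2} = \left(-80 + 144\right)^{2} = 64^{2} = 4096$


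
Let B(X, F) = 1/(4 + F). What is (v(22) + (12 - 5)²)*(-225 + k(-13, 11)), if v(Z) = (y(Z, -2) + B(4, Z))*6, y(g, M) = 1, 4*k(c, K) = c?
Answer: -327767/26 ≈ -12606.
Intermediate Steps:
k(c, K) = c/4
v(Z) = 6 + 6/(4 + Z) (v(Z) = (1 + 1/(4 + Z))*6 = 6 + 6/(4 + Z))
(v(22) + (12 - 5)²)*(-225 + k(-13, 11)) = (6*(5 + 22)/(4 + 22) + (12 - 5)²)*(-225 + (¼)*(-13)) = (6*27/26 + 7²)*(-225 - 13/4) = (6*(1/26)*27 + 49)*(-913/4) = (81/13 + 49)*(-913/4) = (718/13)*(-913/4) = -327767/26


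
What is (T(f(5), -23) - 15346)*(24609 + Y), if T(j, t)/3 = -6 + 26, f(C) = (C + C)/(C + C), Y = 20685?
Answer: -692364084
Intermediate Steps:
f(C) = 1 (f(C) = (2*C)/((2*C)) = (2*C)*(1/(2*C)) = 1)
T(j, t) = 60 (T(j, t) = 3*(-6 + 26) = 3*20 = 60)
(T(f(5), -23) - 15346)*(24609 + Y) = (60 - 15346)*(24609 + 20685) = -15286*45294 = -692364084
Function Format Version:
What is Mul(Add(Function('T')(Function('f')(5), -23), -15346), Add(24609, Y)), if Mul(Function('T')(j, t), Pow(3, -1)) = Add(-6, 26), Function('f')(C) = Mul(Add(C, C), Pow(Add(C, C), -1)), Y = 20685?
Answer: -692364084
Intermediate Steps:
Function('f')(C) = 1 (Function('f')(C) = Mul(Mul(2, C), Pow(Mul(2, C), -1)) = Mul(Mul(2, C), Mul(Rational(1, 2), Pow(C, -1))) = 1)
Function('T')(j, t) = 60 (Function('T')(j, t) = Mul(3, Add(-6, 26)) = Mul(3, 20) = 60)
Mul(Add(Function('T')(Function('f')(5), -23), -15346), Add(24609, Y)) = Mul(Add(60, -15346), Add(24609, 20685)) = Mul(-15286, 45294) = -692364084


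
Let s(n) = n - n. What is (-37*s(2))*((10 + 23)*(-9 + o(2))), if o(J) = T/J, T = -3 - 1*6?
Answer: 0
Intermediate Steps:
T = -9 (T = -3 - 6 = -9)
o(J) = -9/J
s(n) = 0
(-37*s(2))*((10 + 23)*(-9 + o(2))) = (-37*0)*((10 + 23)*(-9 - 9/2)) = 0*(33*(-9 - 9*1/2)) = 0*(33*(-9 - 9/2)) = 0*(33*(-27/2)) = 0*(-891/2) = 0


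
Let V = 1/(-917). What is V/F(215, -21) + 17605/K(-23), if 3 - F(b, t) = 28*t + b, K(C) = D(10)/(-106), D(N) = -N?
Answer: 64342669495/344792 ≈ 1.8661e+5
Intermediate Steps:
K(C) = 5/53 (K(C) = -1*10/(-106) = -10*(-1/106) = 5/53)
F(b, t) = 3 - b - 28*t (F(b, t) = 3 - (28*t + b) = 3 - (b + 28*t) = 3 + (-b - 28*t) = 3 - b - 28*t)
V = -1/917 ≈ -0.0010905
V/F(215, -21) + 17605/K(-23) = -1/(917*(3 - 1*215 - 28*(-21))) + 17605/(5/53) = -1/(917*(3 - 215 + 588)) + 17605*(53/5) = -1/917/376 + 186613 = -1/917*1/376 + 186613 = -1/344792 + 186613 = 64342669495/344792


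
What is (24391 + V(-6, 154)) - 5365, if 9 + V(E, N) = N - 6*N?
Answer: 18247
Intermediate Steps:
V(E, N) = -9 - 5*N (V(E, N) = -9 + (N - 6*N) = -9 - 5*N)
(24391 + V(-6, 154)) - 5365 = (24391 + (-9 - 5*154)) - 5365 = (24391 + (-9 - 770)) - 5365 = (24391 - 779) - 5365 = 23612 - 5365 = 18247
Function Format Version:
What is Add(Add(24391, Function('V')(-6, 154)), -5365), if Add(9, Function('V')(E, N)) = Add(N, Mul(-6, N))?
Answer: 18247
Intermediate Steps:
Function('V')(E, N) = Add(-9, Mul(-5, N)) (Function('V')(E, N) = Add(-9, Add(N, Mul(-6, N))) = Add(-9, Mul(-5, N)))
Add(Add(24391, Function('V')(-6, 154)), -5365) = Add(Add(24391, Add(-9, Mul(-5, 154))), -5365) = Add(Add(24391, Add(-9, -770)), -5365) = Add(Add(24391, -779), -5365) = Add(23612, -5365) = 18247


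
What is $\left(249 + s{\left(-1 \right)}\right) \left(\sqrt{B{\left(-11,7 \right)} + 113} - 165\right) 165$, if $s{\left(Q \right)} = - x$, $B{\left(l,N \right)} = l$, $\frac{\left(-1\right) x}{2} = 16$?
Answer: $-7650225 + 46365 \sqrt{102} \approx -7.182 \cdot 10^{6}$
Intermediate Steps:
$x = -32$ ($x = \left(-2\right) 16 = -32$)
$s{\left(Q \right)} = 32$ ($s{\left(Q \right)} = \left(-1\right) \left(-32\right) = 32$)
$\left(249 + s{\left(-1 \right)}\right) \left(\sqrt{B{\left(-11,7 \right)} + 113} - 165\right) 165 = \left(249 + 32\right) \left(\sqrt{-11 + 113} - 165\right) 165 = 281 \left(\sqrt{102} - 165\right) 165 = 281 \left(-165 + \sqrt{102}\right) 165 = \left(-46365 + 281 \sqrt{102}\right) 165 = -7650225 + 46365 \sqrt{102}$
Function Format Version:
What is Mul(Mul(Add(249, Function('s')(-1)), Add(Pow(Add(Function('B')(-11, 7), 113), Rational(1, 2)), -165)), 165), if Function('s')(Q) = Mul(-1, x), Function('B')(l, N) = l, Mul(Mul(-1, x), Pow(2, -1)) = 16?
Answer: Add(-7650225, Mul(46365, Pow(102, Rational(1, 2)))) ≈ -7.1820e+6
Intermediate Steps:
x = -32 (x = Mul(-2, 16) = -32)
Function('s')(Q) = 32 (Function('s')(Q) = Mul(-1, -32) = 32)
Mul(Mul(Add(249, Function('s')(-1)), Add(Pow(Add(Function('B')(-11, 7), 113), Rational(1, 2)), -165)), 165) = Mul(Mul(Add(249, 32), Add(Pow(Add(-11, 113), Rational(1, 2)), -165)), 165) = Mul(Mul(281, Add(Pow(102, Rational(1, 2)), -165)), 165) = Mul(Mul(281, Add(-165, Pow(102, Rational(1, 2)))), 165) = Mul(Add(-46365, Mul(281, Pow(102, Rational(1, 2)))), 165) = Add(-7650225, Mul(46365, Pow(102, Rational(1, 2))))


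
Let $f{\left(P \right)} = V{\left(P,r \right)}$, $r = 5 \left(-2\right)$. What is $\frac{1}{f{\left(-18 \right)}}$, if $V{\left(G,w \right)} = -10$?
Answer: $- \frac{1}{10} \approx -0.1$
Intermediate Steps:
$r = -10$
$f{\left(P \right)} = -10$
$\frac{1}{f{\left(-18 \right)}} = \frac{1}{-10} = - \frac{1}{10}$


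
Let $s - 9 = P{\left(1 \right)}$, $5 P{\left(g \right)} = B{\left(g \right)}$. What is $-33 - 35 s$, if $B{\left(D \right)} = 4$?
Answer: $-376$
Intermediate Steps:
$P{\left(g \right)} = \frac{4}{5}$ ($P{\left(g \right)} = \frac{1}{5} \cdot 4 = \frac{4}{5}$)
$s = \frac{49}{5}$ ($s = 9 + \frac{4}{5} = \frac{49}{5} \approx 9.8$)
$-33 - 35 s = -33 - 343 = -376$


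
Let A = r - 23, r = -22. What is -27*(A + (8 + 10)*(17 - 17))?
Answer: 1215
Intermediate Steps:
A = -45 (A = -22 - 23 = -45)
-27*(A + (8 + 10)*(17 - 17)) = -27*(-45 + (8 + 10)*(17 - 17)) = -27*(-45 + 18*0) = -27*(-45 + 0) = -27*(-45) = 1215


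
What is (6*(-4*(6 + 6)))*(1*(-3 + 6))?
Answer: -864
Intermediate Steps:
(6*(-4*(6 + 6)))*(1*(-3 + 6)) = (6*(-4*12))*(1*3) = (6*(-48))*3 = -288*3 = -864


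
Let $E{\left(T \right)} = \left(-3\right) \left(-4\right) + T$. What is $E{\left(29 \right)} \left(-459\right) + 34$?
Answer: $-18785$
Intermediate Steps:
$E{\left(T \right)} = 12 + T$
$E{\left(29 \right)} \left(-459\right) + 34 = \left(12 + 29\right) \left(-459\right) + 34 = 41 \left(-459\right) + 34 = -18819 + 34 = -18785$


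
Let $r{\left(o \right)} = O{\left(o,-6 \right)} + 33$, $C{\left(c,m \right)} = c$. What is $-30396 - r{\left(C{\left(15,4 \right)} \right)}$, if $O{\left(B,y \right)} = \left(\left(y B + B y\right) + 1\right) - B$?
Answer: $-30235$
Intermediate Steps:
$O{\left(B,y \right)} = 1 - B + 2 B y$ ($O{\left(B,y \right)} = \left(\left(B y + B y\right) + 1\right) - B = \left(2 B y + 1\right) - B = \left(1 + 2 B y\right) - B = 1 - B + 2 B y$)
$r{\left(o \right)} = 34 - 13 o$ ($r{\left(o \right)} = \left(1 - o + 2 o \left(-6\right)\right) + 33 = \left(1 - o - 12 o\right) + 33 = \left(1 - 13 o\right) + 33 = 34 - 13 o$)
$-30396 - r{\left(C{\left(15,4 \right)} \right)} = -30396 - \left(34 - 195\right) = -30396 - -161 = -30396 + 161 = -30235$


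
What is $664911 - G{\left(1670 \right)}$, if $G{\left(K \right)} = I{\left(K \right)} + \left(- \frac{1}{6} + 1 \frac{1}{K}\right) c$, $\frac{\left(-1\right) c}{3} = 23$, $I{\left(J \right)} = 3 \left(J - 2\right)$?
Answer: $\frac{551012777}{835} \approx 6.599 \cdot 10^{5}$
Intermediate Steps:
$I{\left(J \right)} = -6 + 3 J$ ($I{\left(J \right)} = 3 \left(-2 + J\right) = -6 + 3 J$)
$c = -69$ ($c = \left(-3\right) 23 = -69$)
$G{\left(K \right)} = \frac{11}{2} - \frac{69}{K} + 3 K$ ($G{\left(K \right)} = \left(-6 + 3 K\right) + \left(- \frac{1}{6} + 1 \frac{1}{K}\right) \left(-69\right) = \left(-6 + 3 K\right) + \left(\left(-1\right) \frac{1}{6} + \frac{1}{K}\right) \left(-69\right) = \left(-6 + 3 K\right) + \left(- \frac{1}{6} + \frac{1}{K}\right) \left(-69\right) = \left(-6 + 3 K\right) + \left(\frac{23}{2} - \frac{69}{K}\right) = \frac{11}{2} - \frac{69}{K} + 3 K$)
$664911 - G{\left(1670 \right)} = 664911 - \left(\frac{11}{2} - \frac{69}{1670} + 3 \cdot 1670\right) = 664911 - \left(\frac{11}{2} - \frac{69}{1670} + 5010\right) = 664911 - \frac{4187908}{835} = \frac{551012777}{835}$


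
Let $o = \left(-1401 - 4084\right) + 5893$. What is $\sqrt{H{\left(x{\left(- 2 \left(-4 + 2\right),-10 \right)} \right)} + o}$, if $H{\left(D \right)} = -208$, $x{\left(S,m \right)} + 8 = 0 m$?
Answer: $10 \sqrt{2} \approx 14.142$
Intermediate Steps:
$x{\left(S,m \right)} = -8$ ($x{\left(S,m \right)} = -8 + 0 m = -8 + 0 = -8$)
$o = 408$ ($o = -5485 + 5893 = 408$)
$\sqrt{H{\left(x{\left(- 2 \left(-4 + 2\right),-10 \right)} \right)} + o} = \sqrt{-208 + 408} = \sqrt{200} = 10 \sqrt{2}$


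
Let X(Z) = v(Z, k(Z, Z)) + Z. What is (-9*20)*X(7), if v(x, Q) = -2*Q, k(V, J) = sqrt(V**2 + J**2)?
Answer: -1260 + 2520*sqrt(2) ≈ 2303.8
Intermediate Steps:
k(V, J) = sqrt(J**2 + V**2)
X(Z) = Z - 2*sqrt(2)*sqrt(Z**2) (X(Z) = -2*sqrt(Z**2 + Z**2) + Z = -2*sqrt(2)*sqrt(Z**2) + Z = Z - 2*sqrt(2)*sqrt(Z**2))
(-9*20)*X(7) = (-9*20)*(7 - 2*sqrt(2)*sqrt(7**2)) = -180*(7 - 2*sqrt(2)*sqrt(49)) = -180*(7 - 2*sqrt(2)*7) = -180*(7 - 14*sqrt(2)) = -1260 + 2520*sqrt(2)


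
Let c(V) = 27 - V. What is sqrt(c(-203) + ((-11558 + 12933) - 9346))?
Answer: I*sqrt(7741) ≈ 87.983*I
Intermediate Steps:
sqrt(c(-203) + ((-11558 + 12933) - 9346)) = sqrt((27 - 1*(-203)) + ((-11558 + 12933) - 9346)) = sqrt((27 + 203) + (1375 - 9346)) = sqrt(230 - 7971) = sqrt(-7741) = I*sqrt(7741)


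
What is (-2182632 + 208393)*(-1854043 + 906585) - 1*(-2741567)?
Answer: 1870511276029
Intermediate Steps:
(-2182632 + 208393)*(-1854043 + 906585) - 1*(-2741567) = -1974239*(-947458) + 2741567 = 1870508534462 + 2741567 = 1870511276029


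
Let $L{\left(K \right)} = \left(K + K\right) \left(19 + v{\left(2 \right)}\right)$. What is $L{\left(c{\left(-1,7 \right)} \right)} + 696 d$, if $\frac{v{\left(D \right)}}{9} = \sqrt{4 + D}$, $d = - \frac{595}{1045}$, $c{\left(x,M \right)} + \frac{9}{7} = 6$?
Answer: $- \frac{317682}{1463} + \frac{594 \sqrt{6}}{7} \approx -9.2875$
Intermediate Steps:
$c{\left(x,M \right)} = \frac{33}{7}$ ($c{\left(x,M \right)} = - \frac{9}{7} + 6 = \frac{33}{7}$)
$d = - \frac{119}{209}$ ($d = \left(-595\right) \frac{1}{1045} = - \frac{119}{209} \approx -0.56938$)
$v{\left(D \right)} = 9 \sqrt{4 + D}$
$L{\left(K \right)} = 2 K \left(19 + 9 \sqrt{6}\right)$ ($L{\left(K \right)} = \left(K + K\right) \left(19 + 9 \sqrt{4 + 2}\right) = 2 K \left(19 + 9 \sqrt{6}\right)$)
$L{\left(c{\left(-1,7 \right)} \right)} + 696 d = 2 \cdot \frac{33}{7} \left(19 + 9 \sqrt{6}\right) + 696 \left(- \frac{119}{209}\right) = \left(\frac{1254}{7} + \frac{594 \sqrt{6}}{7}\right) - \frac{82824}{209} = - \frac{317682}{1463} + \frac{594 \sqrt{6}}{7}$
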